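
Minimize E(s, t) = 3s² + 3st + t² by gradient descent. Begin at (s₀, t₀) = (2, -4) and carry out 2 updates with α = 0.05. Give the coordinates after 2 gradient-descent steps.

(1.985, -3.81)

∇E = (6s + 3t, 3s + 2t)
Step 1: at (2, -4), ∇E = (0, -2) → (2, -4) − 0.05·(0, -2) = (2, -3.9)
Step 2: at (2, -3.9), ∇E = (0.3, -1.8) → (2, -3.9) − 0.05·(0.3, -1.8) = (1.985, -3.81)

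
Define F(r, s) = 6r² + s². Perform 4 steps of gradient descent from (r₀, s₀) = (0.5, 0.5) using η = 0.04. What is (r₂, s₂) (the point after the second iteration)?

∇F = (12r, 2s)
Step 1: at (0.5, 0.5), ∇F = (6, 1) → (0.5, 0.5) − 0.04·(6, 1) = (0.26, 0.46)
Step 2: at (0.26, 0.46), ∇F = (3.12, 0.92) → (0.26, 0.46) − 0.04·(3.12, 0.92) = (0.1352, 0.4232)

(0.1352, 0.4232)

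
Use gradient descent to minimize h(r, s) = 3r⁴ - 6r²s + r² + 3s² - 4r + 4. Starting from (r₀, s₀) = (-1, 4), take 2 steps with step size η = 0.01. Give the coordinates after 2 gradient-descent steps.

(-1.56628, 3.6922)

∇h = (12r³ - 12rs + 2r - 4, -6r² + 6s)
Step 1: at (-1, 4), ∇h = (30, 18) → (-1, 4) − 0.01·(30, 18) = (-1.3, 3.82)
Step 2: at (-1.3, 3.82), ∇h = (26.628, 12.78) → (-1.3, 3.82) − 0.01·(26.628, 12.78) = (-1.56628, 3.6922)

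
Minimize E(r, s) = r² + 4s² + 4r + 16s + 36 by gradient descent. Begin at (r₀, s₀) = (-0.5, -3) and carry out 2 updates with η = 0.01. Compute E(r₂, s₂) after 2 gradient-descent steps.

∇E = (2r + 4, 8s + 16)
(r₁, s₁) = (-0.5, -3) − 0.01·(3, -8) = (-0.53, -2.92)
(r₂, s₂) = (-0.53, -2.92) − 0.01·(2.94, -7.36) = (-0.5594, -2.8464)
E(-0.5594, -2.8464) = 20.9409002

20.9409002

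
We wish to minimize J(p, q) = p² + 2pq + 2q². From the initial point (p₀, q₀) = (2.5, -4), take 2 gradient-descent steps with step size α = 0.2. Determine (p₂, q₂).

∇J = (2p + 2q, 2p + 4q)
(p₁, q₁) = (2.5, -4) − 0.2·(-3, -11) = (3.1, -1.8)
(p₂, q₂) = (3.1, -1.8) − 0.2·(2.6, -1) = (2.58, -1.6)

(2.58, -1.6)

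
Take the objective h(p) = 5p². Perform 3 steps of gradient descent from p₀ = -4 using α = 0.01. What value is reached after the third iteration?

h′(p) = 10p
p₁ = -4 − 0.01·(-40) = -3.6
p₂ = -3.6 − 0.01·(-36) = -3.24
p₃ = -3.24 − 0.01·(-32.4) = -2.916

-2.916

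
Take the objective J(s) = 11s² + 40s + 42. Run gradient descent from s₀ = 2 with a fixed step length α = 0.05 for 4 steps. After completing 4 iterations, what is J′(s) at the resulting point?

J′(s) = 22s + 40
Step 1: J′(2) = 84; s₁ = 2 − 0.05·84 = -2.2
Step 2: J′(-2.2) = -8.4; s₂ = -2.2 − 0.05·(-8.4) = -1.78
Step 3: J′(-1.78) = 0.84; s₃ = -1.78 − 0.05·0.84 = -1.822
Step 4: J′(-1.822) = -0.084; s₄ = -1.822 − 0.05·(-0.084) = -1.8178
J′(s) at (-1.8178) = 0.0084

0.0084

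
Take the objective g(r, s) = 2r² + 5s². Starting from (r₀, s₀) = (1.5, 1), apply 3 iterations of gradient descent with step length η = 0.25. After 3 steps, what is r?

0

∇g = (4r, 10s)
Step 1: at (1.5, 1), ∇g = (6, 10) → (1.5, 1) − 0.25·(6, 10) = (0, -1.5)
Step 2: at (0, -1.5), ∇g = (0, -15) → (0, -1.5) − 0.25·(0, -15) = (0, 2.25)
Step 3: at (0, 2.25), ∇g = (0, 22.5) → (0, 2.25) − 0.25·(0, 22.5) = (0, -3.375)
r = 0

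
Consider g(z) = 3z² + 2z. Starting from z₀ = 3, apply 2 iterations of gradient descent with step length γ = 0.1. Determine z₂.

0.2

g′(z) = 6z + 2
Step 1: g′(3) = 20; z₁ = 3 − 0.1·20 = 1
Step 2: g′(1) = 8; z₂ = 1 − 0.1·8 = 0.2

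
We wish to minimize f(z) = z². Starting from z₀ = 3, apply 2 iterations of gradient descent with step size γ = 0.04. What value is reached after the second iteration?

f′(z) = 2z
z₁ = 3 − 0.04·6 = 2.76
z₂ = 2.76 − 0.04·5.52 = 2.5392

2.5392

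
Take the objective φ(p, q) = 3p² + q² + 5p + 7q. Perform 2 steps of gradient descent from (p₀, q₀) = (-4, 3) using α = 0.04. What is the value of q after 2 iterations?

2.0016

∇φ = (6p + 5, 2q + 7)
(p₁, q₁) = (-4, 3) − 0.04·(-19, 13) = (-3.24, 2.48)
(p₂, q₂) = (-3.24, 2.48) − 0.04·(-14.44, 11.96) = (-2.6624, 2.0016)
q = 2.0016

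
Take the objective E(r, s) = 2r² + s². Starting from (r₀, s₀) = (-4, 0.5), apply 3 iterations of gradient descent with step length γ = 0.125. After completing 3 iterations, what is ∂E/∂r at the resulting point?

-2

∇E = (4r, 2s)
Step 1: at (-4, 0.5), ∇E = (-16, 1) → (-4, 0.5) − 0.125·(-16, 1) = (-2, 0.375)
Step 2: at (-2, 0.375), ∇E = (-8, 0.75) → (-2, 0.375) − 0.125·(-8, 0.75) = (-1, 0.28125)
Step 3: at (-1, 0.28125), ∇E = (-4, 0.5625) → (-1, 0.28125) − 0.125·(-4, 0.5625) = (-0.5, 0.2109375)
∂E/∂r at (-0.5, 0.2109375) = -2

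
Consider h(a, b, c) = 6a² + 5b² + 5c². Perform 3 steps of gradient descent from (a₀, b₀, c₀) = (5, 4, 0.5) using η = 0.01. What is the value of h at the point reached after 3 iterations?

∇h = (12a, 10b, 10c)
Step 1: at (5, 4, 0.5), ∇h = (60, 40, 5) → (5, 4, 0.5) − 0.01·(60, 40, 5) = (4.4, 3.6, 0.45)
Step 2: at (4.4, 3.6, 0.45), ∇h = (52.8, 36, 4.5) → (4.4, 3.6, 0.45) − 0.01·(52.8, 36, 4.5) = (3.872, 3.24, 0.405)
Step 3: at (3.872, 3.24, 0.405), ∇h = (46.464, 32.4, 4.05) → (3.872, 3.24, 0.405) − 0.01·(46.464, 32.4, 4.05) = (3.40736, 2.916, 0.3645)
h(3.40736, 2.916, 0.3645) = 112.8401942676

112.8401942676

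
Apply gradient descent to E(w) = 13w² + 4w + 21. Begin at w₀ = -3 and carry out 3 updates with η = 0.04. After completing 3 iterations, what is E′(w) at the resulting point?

0.004736

E′(w) = 26w + 4
w₁ = -3 − 0.04·(-74) = -0.04
w₂ = -0.04 − 0.04·2.96 = -0.1584
w₃ = -0.1584 − 0.04·(-0.1184) = -0.153664
E′(w) at (-0.153664) = 0.004736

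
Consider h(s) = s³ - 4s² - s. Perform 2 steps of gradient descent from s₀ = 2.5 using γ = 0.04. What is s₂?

2.653828

h′(s) = 3s² - 8s - 1
Step 1: h′(2.5) = -2.25; s₁ = 2.5 − 0.04·(-2.25) = 2.59
Step 2: h′(2.59) = -1.5957; s₂ = 2.59 − 0.04·(-1.5957) = 2.653828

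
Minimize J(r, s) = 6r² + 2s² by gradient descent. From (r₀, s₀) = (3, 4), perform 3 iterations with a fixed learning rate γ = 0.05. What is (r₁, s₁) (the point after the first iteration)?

∇J = (12r, 4s)
Step 1: at (3, 4), ∇J = (36, 16) → (3, 4) − 0.05·(36, 16) = (1.2, 3.2)

(1.2, 3.2)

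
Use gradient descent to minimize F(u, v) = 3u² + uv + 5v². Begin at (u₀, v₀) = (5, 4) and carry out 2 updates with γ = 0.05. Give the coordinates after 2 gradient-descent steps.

∇F = (6u + v, u + 10v)
Step 1: at (5, 4), ∇F = (34, 45) → (5, 4) − 0.05·(34, 45) = (3.3, 1.75)
Step 2: at (3.3, 1.75), ∇F = (21.55, 20.8) → (3.3, 1.75) − 0.05·(21.55, 20.8) = (2.2225, 0.71)

(2.2225, 0.71)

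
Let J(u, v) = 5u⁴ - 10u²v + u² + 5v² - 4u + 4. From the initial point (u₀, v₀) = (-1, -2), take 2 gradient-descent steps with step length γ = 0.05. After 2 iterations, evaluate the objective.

71740.318663908405

∇J = (20u³ - 20uv + 2u - 4, -10u² + 10v)
(u₁, v₁) = (-1, -2) − 0.05·(-66, -30) = (2.3, -0.5)
(u₂, v₂) = (2.3, -0.5) − 0.05·(266.94, -57.9) = (-11.047, 2.395)
J(-11.047, 2.395) = 71740.318663908405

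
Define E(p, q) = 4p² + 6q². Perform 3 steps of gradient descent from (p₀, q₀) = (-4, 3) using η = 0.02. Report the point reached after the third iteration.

∇E = (8p, 12q)
(p₁, q₁) = (-4, 3) − 0.02·(-32, 36) = (-3.36, 2.28)
(p₂, q₂) = (-3.36, 2.28) − 0.02·(-26.88, 27.36) = (-2.8224, 1.7328)
(p₃, q₃) = (-2.8224, 1.7328) − 0.02·(-22.5792, 20.7936) = (-2.370816, 1.316928)

(-2.370816, 1.316928)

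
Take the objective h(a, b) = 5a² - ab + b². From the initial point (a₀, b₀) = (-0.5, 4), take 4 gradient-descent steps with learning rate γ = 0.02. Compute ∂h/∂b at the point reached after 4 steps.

6.74127752

∇h = (10a - b, -a + 2b)
(a₁, b₁) = (-0.5, 4) − 0.02·(-9, 8.5) = (-0.32, 3.83)
(a₂, b₂) = (-0.32, 3.83) − 0.02·(-7.03, 7.98) = (-0.1794, 3.6704)
(a₃, b₃) = (-0.1794, 3.6704) − 0.02·(-5.4644, 7.5202) = (-0.070112, 3.519996)
(a₄, b₄) = (-0.070112, 3.519996) − 0.02·(-4.221116, 7.110104) = (0.01431032, 3.37779392)
∂h/∂b at (0.01431032, 3.37779392) = 6.74127752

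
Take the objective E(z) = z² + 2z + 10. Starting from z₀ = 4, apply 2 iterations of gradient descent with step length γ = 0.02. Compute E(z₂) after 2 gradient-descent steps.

30.233664

E′(z) = 2z + 2
z₁ = 4 − 0.02·10 = 3.8
z₂ = 3.8 − 0.02·9.6 = 3.608
E(3.608) = 30.233664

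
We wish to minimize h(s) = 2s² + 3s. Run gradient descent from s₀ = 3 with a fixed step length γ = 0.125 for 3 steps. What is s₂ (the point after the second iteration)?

h′(s) = 4s + 3
Step 1: h′(3) = 15; s₁ = 3 − 0.125·15 = 1.125
Step 2: h′(1.125) = 7.5; s₂ = 1.125 − 0.125·7.5 = 0.1875

0.1875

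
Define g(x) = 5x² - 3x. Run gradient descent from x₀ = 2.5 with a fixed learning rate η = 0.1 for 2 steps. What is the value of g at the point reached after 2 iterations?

-0.45

g′(x) = 10x - 3
Step 1: g′(2.5) = 22; x₁ = 2.5 − 0.1·22 = 0.3
Step 2: g′(0.3) = 0; x₂ = 0.3 − 0.1·0 = 0.3
g(0.3) = -0.45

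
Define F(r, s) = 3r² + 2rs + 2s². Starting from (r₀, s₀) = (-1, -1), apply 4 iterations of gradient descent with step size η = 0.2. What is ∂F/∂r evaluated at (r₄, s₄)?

∇F = (6r + 2s, 2r + 4s)
Step 1: at (-1, -1), ∇F = (-8, -6) → (-1, -1) − 0.2·(-8, -6) = (0.6, 0.2)
Step 2: at (0.6, 0.2), ∇F = (4, 2) → (0.6, 0.2) − 0.2·(4, 2) = (-0.2, -0.2)
Step 3: at (-0.2, -0.2), ∇F = (-1.6, -1.2) → (-0.2, -0.2) − 0.2·(-1.6, -1.2) = (0.12, 0.04)
Step 4: at (0.12, 0.04), ∇F = (0.8, 0.4) → (0.12, 0.04) − 0.2·(0.8, 0.4) = (-0.04, -0.04)
∂F/∂r at (-0.04, -0.04) = -0.32

-0.32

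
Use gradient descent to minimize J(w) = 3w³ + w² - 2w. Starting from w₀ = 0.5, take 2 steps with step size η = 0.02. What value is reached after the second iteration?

0.4553875

J′(w) = 9w² + 2w - 2
Step 1: J′(0.5) = 1.25; w₁ = 0.5 − 0.02·1.25 = 0.475
Step 2: J′(0.475) = 0.980625; w₂ = 0.475 − 0.02·0.980625 = 0.4553875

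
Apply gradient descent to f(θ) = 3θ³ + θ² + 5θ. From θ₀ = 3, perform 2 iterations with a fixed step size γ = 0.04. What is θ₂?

f′(θ) = 9θ² + 2θ + 5
Step 1: f′(3) = 92; θ₁ = 3 − 0.04·92 = -0.68
Step 2: f′(-0.68) = 7.8016; θ₂ = -0.68 − 0.04·7.8016 = -0.992064

-0.992064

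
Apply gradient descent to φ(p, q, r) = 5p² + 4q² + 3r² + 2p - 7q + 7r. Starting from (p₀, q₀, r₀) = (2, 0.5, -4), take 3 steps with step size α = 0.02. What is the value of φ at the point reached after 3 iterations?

10.380055032832

∇φ = (10p + 2, 8q - 7, 6r + 7)
Step 1: at (2, 0.5, -4), ∇φ = (22, -3, -17) → (2, 0.5, -4) − 0.02·(22, -3, -17) = (1.56, 0.56, -3.66)
Step 2: at (1.56, 0.56, -3.66), ∇φ = (17.6, -2.52, -14.96) → (1.56, 0.56, -3.66) − 0.02·(17.6, -2.52, -14.96) = (1.208, 0.6104, -3.3608)
Step 3: at (1.208, 0.6104, -3.3608), ∇φ = (14.08, -2.1168, -13.1648) → (1.208, 0.6104, -3.3608) − 0.02·(14.08, -2.1168, -13.1648) = (0.9264, 0.652736, -3.097504)
φ(0.9264, 0.652736, -3.097504) = 10.380055032832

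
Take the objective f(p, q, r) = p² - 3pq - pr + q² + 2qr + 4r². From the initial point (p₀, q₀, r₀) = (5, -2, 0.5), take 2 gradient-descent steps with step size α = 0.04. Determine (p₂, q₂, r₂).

(3.904, -0.708, 0.7536)

∇f = (2p - 3q - r, -3p + 2q + 2r, -p + 2q + 8r)
Step 1: at (5, -2, 0.5), ∇f = (15.5, -18, -5) → (5, -2, 0.5) − 0.04·(15.5, -18, -5) = (4.38, -1.28, 0.7)
Step 2: at (4.38, -1.28, 0.7), ∇f = (11.9, -14.3, -1.34) → (4.38, -1.28, 0.7) − 0.04·(11.9, -14.3, -1.34) = (3.904, -0.708, 0.7536)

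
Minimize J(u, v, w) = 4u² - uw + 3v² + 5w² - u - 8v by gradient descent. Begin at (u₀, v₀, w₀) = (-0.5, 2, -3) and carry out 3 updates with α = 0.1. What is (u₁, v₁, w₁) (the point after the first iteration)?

(-0.3, 1.6, -0.05)

∇J = (8u - w - 1, 6v - 8, -u + 10w)
(u₁, v₁, w₁) = (-0.5, 2, -3) − 0.1·(-2, 4, -29.5) = (-0.3, 1.6, -0.05)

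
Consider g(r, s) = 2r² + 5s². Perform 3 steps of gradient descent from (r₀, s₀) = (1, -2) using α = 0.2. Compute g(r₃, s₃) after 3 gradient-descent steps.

20.000128

∇g = (4r, 10s)
Step 1: at (1, -2), ∇g = (4, -20) → (1, -2) − 0.2·(4, -20) = (0.2, 2)
Step 2: at (0.2, 2), ∇g = (0.8, 20) → (0.2, 2) − 0.2·(0.8, 20) = (0.04, -2)
Step 3: at (0.04, -2), ∇g = (0.16, -20) → (0.04, -2) − 0.2·(0.16, -20) = (0.008, 2)
g(0.008, 2) = 20.000128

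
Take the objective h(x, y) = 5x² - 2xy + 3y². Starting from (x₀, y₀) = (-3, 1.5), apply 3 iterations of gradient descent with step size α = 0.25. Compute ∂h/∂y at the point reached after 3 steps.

∇h = (10x - 2y, -2x + 6y)
(x₁, y₁) = (-3, 1.5) − 0.25·(-33, 15) = (5.25, -2.25)
(x₂, y₂) = (5.25, -2.25) − 0.25·(57, -24) = (-9, 3.75)
(x₃, y₃) = (-9, 3.75) − 0.25·(-97.5, 40.5) = (15.375, -6.375)
∂h/∂y at (15.375, -6.375) = -69

-69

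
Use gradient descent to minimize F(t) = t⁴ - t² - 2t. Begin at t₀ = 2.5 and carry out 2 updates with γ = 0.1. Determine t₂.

7.88905

F′(t) = 4t³ - 2t - 2
Step 1: F′(2.5) = 55.5; t₁ = 2.5 − 0.1·55.5 = -3.05
Step 2: F′(-3.05) = -109.3905; t₂ = -3.05 − 0.1·(-109.3905) = 7.88905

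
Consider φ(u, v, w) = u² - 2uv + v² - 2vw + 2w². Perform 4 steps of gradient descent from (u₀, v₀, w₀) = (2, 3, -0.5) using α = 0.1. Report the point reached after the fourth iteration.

(2.444, 2.8528, 1.1248)

∇φ = (2u - 2v, -2u + 2v - 2w, -2v + 4w)
Step 1: at (2, 3, -0.5), ∇φ = (-2, 3, -8) → (2, 3, -0.5) − 0.1·(-2, 3, -8) = (2.2, 2.7, 0.3)
Step 2: at (2.2, 2.7, 0.3), ∇φ = (-1, 0.4, -4.2) → (2.2, 2.7, 0.3) − 0.1·(-1, 0.4, -4.2) = (2.3, 2.66, 0.72)
Step 3: at (2.3, 2.66, 0.72), ∇φ = (-0.72, -0.72, -2.44) → (2.3, 2.66, 0.72) − 0.1·(-0.72, -0.72, -2.44) = (2.372, 2.732, 0.964)
Step 4: at (2.372, 2.732, 0.964), ∇φ = (-0.72, -1.208, -1.608) → (2.372, 2.732, 0.964) − 0.1·(-0.72, -1.208, -1.608) = (2.444, 2.8528, 1.1248)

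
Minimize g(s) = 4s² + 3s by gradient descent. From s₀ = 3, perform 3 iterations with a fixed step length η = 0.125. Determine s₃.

-0.375

g′(s) = 8s + 3
s₁ = 3 − 0.125·27 = -0.375
s₂ = -0.375 − 0.125·0 = -0.375
s₃ = -0.375 − 0.125·0 = -0.375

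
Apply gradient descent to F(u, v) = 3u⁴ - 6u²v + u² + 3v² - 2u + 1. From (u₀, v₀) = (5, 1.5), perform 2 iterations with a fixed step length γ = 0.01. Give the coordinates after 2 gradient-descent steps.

∇F = (12u³ - 12uv + 2u - 2, -6u² + 6v)
Step 1: at (5, 1.5), ∇F = (1418, -141) → (5, 1.5) − 0.01·(1418, -141) = (-9.18, 2.91)
Step 2: at (-9.18, 2.91), ∇F = (-8983.241984, -488.1744) → (-9.18, 2.91) − 0.01·(-8983.241984, -488.1744) = (80.65241984, 7.791744)

(80.65241984, 7.791744)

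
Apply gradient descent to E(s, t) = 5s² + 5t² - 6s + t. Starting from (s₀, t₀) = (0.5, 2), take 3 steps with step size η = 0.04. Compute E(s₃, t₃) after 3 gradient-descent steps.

-0.8189024

∇E = (10s - 6, 10t + 1)
(s₁, t₁) = (0.5, 2) − 0.04·(-1, 21) = (0.54, 1.16)
(s₂, t₂) = (0.54, 1.16) − 0.04·(-0.6, 12.6) = (0.564, 0.656)
(s₃, t₃) = (0.564, 0.656) − 0.04·(-0.36, 7.56) = (0.5784, 0.3536)
E(0.5784, 0.3536) = -0.8189024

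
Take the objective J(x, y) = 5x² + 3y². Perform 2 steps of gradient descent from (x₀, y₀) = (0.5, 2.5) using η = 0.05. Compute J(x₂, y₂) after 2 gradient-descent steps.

∇J = (10x, 6y)
Step 1: at (0.5, 2.5), ∇J = (5, 15) → (0.5, 2.5) − 0.05·(5, 15) = (0.25, 1.75)
Step 2: at (0.25, 1.75), ∇J = (2.5, 10.5) → (0.25, 1.75) − 0.05·(2.5, 10.5) = (0.125, 1.225)
J(0.125, 1.225) = 4.58

4.58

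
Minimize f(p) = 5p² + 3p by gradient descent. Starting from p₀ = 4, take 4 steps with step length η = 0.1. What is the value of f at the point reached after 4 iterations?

-0.45

f′(p) = 10p + 3
Step 1: f′(4) = 43; p₁ = 4 − 0.1·43 = -0.3
Step 2: f′(-0.3) = 0; p₂ = -0.3 − 0.1·0 = -0.3
Step 3: f′(-0.3) = 0; p₃ = -0.3 − 0.1·0 = -0.3
Step 4: f′(-0.3) = 0; p₄ = -0.3 − 0.1·0 = -0.3
f(-0.3) = -0.45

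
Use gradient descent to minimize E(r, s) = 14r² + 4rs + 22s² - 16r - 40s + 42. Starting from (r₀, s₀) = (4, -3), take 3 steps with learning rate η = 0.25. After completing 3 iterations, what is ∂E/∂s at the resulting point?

∇E = (28r + 4s - 16, 4r + 44s - 40)
(r₁, s₁) = (4, -3) − 0.25·(84, -156) = (-17, 36)
(r₂, s₂) = (-17, 36) − 0.25·(-348, 1476) = (70, -333)
(r₃, s₃) = (70, -333) − 0.25·(612, -14412) = (-83, 3270)
∂E/∂s at (-83, 3270) = 143508

143508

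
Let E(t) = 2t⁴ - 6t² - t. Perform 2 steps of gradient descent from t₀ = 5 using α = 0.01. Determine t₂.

E′(t) = 8t³ - 12t - 1
Step 1: E′(5) = 939; t₁ = 5 − 0.01·939 = -4.39
Step 2: E′(-4.39) = -625.156152; t₂ = -4.39 − 0.01·(-625.156152) = 1.86156152

1.86156152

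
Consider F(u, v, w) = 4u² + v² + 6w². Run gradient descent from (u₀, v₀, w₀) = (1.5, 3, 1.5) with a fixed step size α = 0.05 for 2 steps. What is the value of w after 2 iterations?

0.24

∇F = (8u, 2v, 12w)
Step 1: at (1.5, 3, 1.5), ∇F = (12, 6, 18) → (1.5, 3, 1.5) − 0.05·(12, 6, 18) = (0.9, 2.7, 0.6)
Step 2: at (0.9, 2.7, 0.6), ∇F = (7.2, 5.4, 7.2) → (0.9, 2.7, 0.6) − 0.05·(7.2, 5.4, 7.2) = (0.54, 2.43, 0.24)
w = 0.24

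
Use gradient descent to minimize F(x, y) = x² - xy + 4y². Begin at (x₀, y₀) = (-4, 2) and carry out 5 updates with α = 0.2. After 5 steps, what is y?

∇F = (2x - y, -x + 8y)
Step 1: at (-4, 2), ∇F = (-10, 20) → (-4, 2) − 0.2·(-10, 20) = (-2, -2)
Step 2: at (-2, -2), ∇F = (-2, -14) → (-2, -2) − 0.2·(-2, -14) = (-1.6, 0.8)
Step 3: at (-1.6, 0.8), ∇F = (-4, 8) → (-1.6, 0.8) − 0.2·(-4, 8) = (-0.8, -0.8)
Step 4: at (-0.8, -0.8), ∇F = (-0.8, -5.6) → (-0.8, -0.8) − 0.2·(-0.8, -5.6) = (-0.64, 0.32)
Step 5: at (-0.64, 0.32), ∇F = (-1.6, 3.2) → (-0.64, 0.32) − 0.2·(-1.6, 3.2) = (-0.32, -0.32)
y = -0.32

-0.32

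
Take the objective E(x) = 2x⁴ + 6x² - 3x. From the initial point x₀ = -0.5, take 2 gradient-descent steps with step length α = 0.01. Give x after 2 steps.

E′(x) = 8x³ + 12x - 3
Step 1: E′(-0.5) = -10; x₁ = -0.5 − 0.01·(-10) = -0.4
Step 2: E′(-0.4) = -8.312; x₂ = -0.4 − 0.01·(-8.312) = -0.31688

-0.31688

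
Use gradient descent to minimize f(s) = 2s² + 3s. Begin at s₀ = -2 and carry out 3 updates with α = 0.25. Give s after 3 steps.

f′(s) = 4s + 3
s₁ = -2 − 0.25·(-5) = -0.75
s₂ = -0.75 − 0.25·0 = -0.75
s₃ = -0.75 − 0.25·0 = -0.75

-0.75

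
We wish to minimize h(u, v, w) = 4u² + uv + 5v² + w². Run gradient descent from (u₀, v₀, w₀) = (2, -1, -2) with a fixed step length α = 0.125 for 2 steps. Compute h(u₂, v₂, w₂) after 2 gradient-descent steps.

1.266845703125

∇h = (8u + v, u + 10v, 2w)
Step 1: at (2, -1, -2), ∇h = (15, -8, -4) → (2, -1, -2) − 0.125·(15, -8, -4) = (0.125, 0, -1.5)
Step 2: at (0.125, 0, -1.5), ∇h = (1, 0.125, -3) → (0.125, 0, -1.5) − 0.125·(1, 0.125, -3) = (0, -0.015625, -1.125)
h(0, -0.015625, -1.125) = 1.266845703125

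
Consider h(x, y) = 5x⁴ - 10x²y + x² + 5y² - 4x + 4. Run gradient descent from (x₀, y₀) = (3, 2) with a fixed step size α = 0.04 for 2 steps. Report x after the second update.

∇h = (20x³ - 20xy + 2x - 4, -10x² + 10y)
(x₁, y₁) = (3, 2) − 0.04·(422, -70) = (-13.88, 4.8)
(x₂, y₂) = (-13.88, 4.8) − 0.04·(-52180.14144, -1878.544) = (2073.3256576, 79.94176)
x = 2073.3256576

2073.3256576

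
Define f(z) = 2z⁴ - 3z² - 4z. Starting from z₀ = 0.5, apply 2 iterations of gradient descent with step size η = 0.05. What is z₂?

1.0352

f′(z) = 8z³ - 6z - 4
z₁ = 0.5 − 0.05·(-6) = 0.8
z₂ = 0.8 − 0.05·(-4.704) = 1.0352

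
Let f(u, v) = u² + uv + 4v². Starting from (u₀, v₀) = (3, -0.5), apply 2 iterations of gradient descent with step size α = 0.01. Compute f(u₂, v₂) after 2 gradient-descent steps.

∇f = (2u + v, u + 8v)
Step 1: at (3, -0.5), ∇f = (5.5, -1) → (3, -0.5) − 0.01·(5.5, -1) = (2.945, -0.49)
Step 2: at (2.945, -0.49), ∇f = (5.4, -0.975) → (2.945, -0.49) − 0.01·(5.4, -0.975) = (2.891, -0.48025)
f(2.891, -0.48025) = 7.8920385

7.8920385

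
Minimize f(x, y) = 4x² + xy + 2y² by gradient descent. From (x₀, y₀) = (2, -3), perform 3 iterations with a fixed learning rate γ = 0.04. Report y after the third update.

-1.928704

∇f = (8x + y, x + 4y)
(x₁, y₁) = (2, -3) − 0.04·(13, -10) = (1.48, -2.6)
(x₂, y₂) = (1.48, -2.6) − 0.04·(9.24, -8.92) = (1.1104, -2.2432)
(x₃, y₃) = (1.1104, -2.2432) − 0.04·(6.64, -7.8624) = (0.8448, -1.928704)
y = -1.928704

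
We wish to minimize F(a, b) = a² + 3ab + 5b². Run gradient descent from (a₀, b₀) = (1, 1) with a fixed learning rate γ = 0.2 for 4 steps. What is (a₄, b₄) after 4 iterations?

(1.0752, 2.4064)

∇F = (2a + 3b, 3a + 10b)
(a₁, b₁) = (1, 1) − 0.2·(5, 13) = (0, -1.6)
(a₂, b₂) = (0, -1.6) − 0.2·(-4.8, -16) = (0.96, 1.6)
(a₃, b₃) = (0.96, 1.6) − 0.2·(6.72, 18.88) = (-0.384, -2.176)
(a₄, b₄) = (-0.384, -2.176) − 0.2·(-7.296, -22.912) = (1.0752, 2.4064)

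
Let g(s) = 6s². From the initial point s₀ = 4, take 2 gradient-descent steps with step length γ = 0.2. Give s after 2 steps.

g′(s) = 12s
Step 1: g′(4) = 48; s₁ = 4 − 0.2·48 = -5.6
Step 2: g′(-5.6) = -67.2; s₂ = -5.6 − 0.2·(-67.2) = 7.84

7.84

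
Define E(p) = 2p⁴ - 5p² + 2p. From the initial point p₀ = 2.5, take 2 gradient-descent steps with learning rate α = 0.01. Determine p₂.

E′(p) = 8p³ - 10p + 2
p₁ = 2.5 − 0.01·102 = 1.48
p₂ = 1.48 − 0.01·13.134336 = 1.34865664

1.34865664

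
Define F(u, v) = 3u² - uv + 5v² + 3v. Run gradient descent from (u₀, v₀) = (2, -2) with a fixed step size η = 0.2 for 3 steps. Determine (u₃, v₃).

(-0.616, 2.064)

∇F = (6u - v, -u + 10v + 3)
(u₁, v₁) = (2, -2) − 0.2·(14, -19) = (-0.8, 1.8)
(u₂, v₂) = (-0.8, 1.8) − 0.2·(-6.6, 21.8) = (0.52, -2.56)
(u₃, v₃) = (0.52, -2.56) − 0.2·(5.68, -23.12) = (-0.616, 2.064)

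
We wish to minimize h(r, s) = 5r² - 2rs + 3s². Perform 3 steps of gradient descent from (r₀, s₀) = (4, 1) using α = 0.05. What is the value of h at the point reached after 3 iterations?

3.14052

∇h = (10r - 2s, -2r + 6s)
(r₁, s₁) = (4, 1) − 0.05·(38, -2) = (2.1, 1.1)
(r₂, s₂) = (2.1, 1.1) − 0.05·(18.8, 2.4) = (1.16, 0.98)
(r₃, s₃) = (1.16, 0.98) − 0.05·(9.64, 3.56) = (0.678, 0.802)
h(0.678, 0.802) = 3.14052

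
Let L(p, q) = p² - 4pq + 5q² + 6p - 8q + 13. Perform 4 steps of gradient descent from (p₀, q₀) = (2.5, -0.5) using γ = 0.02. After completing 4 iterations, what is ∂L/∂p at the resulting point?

∇L = (2p - 4q + 6, -4p + 10q - 8)
Step 1: at (2.5, -0.5), ∇L = (13, -23) → (2.5, -0.5) − 0.02·(13, -23) = (2.24, -0.04)
Step 2: at (2.24, -0.04), ∇L = (10.64, -17.36) → (2.24, -0.04) − 0.02·(10.64, -17.36) = (2.0272, 0.3072)
Step 3: at (2.0272, 0.3072), ∇L = (8.8256, -13.0368) → (2.0272, 0.3072) − 0.02·(8.8256, -13.0368) = (1.850688, 0.567936)
Step 4: at (1.850688, 0.567936), ∇L = (7.429632, -9.723392) → (1.850688, 0.567936) − 0.02·(7.429632, -9.723392) = (1.70209536, 0.76240384)
∂L/∂p at (1.70209536, 0.76240384) = 6.35457536

6.35457536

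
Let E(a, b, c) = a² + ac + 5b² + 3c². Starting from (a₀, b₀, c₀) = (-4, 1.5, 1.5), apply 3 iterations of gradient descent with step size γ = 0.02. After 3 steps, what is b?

∇E = (2a + c, 10b, a + 6c)
Step 1: at (-4, 1.5, 1.5), ∇E = (-6.5, 15, 5) → (-4, 1.5, 1.5) − 0.02·(-6.5, 15, 5) = (-3.87, 1.2, 1.4)
Step 2: at (-3.87, 1.2, 1.4), ∇E = (-6.34, 12, 4.53) → (-3.87, 1.2, 1.4) − 0.02·(-6.34, 12, 4.53) = (-3.7432, 0.96, 1.3094)
Step 3: at (-3.7432, 0.96, 1.3094), ∇E = (-6.177, 9.6, 4.1132) → (-3.7432, 0.96, 1.3094) − 0.02·(-6.177, 9.6, 4.1132) = (-3.61966, 0.768, 1.227136)
b = 0.768

0.768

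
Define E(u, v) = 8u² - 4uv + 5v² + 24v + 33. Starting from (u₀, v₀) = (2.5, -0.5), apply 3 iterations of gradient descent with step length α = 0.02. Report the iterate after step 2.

∇E = (16u - 4v, -4u + 10v + 24)
(u₁, v₁) = (2.5, -0.5) − 0.02·(42, 9) = (1.66, -0.68)
(u₂, v₂) = (1.66, -0.68) − 0.02·(29.28, 10.56) = (1.0744, -0.8912)

(1.0744, -0.8912)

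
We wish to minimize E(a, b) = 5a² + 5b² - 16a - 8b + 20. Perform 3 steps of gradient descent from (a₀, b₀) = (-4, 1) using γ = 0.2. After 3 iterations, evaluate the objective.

∇E = (10a - 16, 10b - 8)
Step 1: at (-4, 1), ∇E = (-56, 2) → (-4, 1) − 0.2·(-56, 2) = (7.2, 0.6)
Step 2: at (7.2, 0.6), ∇E = (56, -2) → (7.2, 0.6) − 0.2·(56, -2) = (-4, 1)
Step 3: at (-4, 1), ∇E = (-56, 2) → (-4, 1) − 0.2·(-56, 2) = (7.2, 0.6)
E(7.2, 0.6) = 161

161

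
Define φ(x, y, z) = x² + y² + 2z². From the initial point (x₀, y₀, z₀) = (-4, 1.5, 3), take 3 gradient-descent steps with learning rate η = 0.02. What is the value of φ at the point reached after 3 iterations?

25.199719686144

∇φ = (2x, 2y, 4z)
Step 1: at (-4, 1.5, 3), ∇φ = (-8, 3, 12) → (-4, 1.5, 3) − 0.02·(-8, 3, 12) = (-3.84, 1.44, 2.76)
Step 2: at (-3.84, 1.44, 2.76), ∇φ = (-7.68, 2.88, 11.04) → (-3.84, 1.44, 2.76) − 0.02·(-7.68, 2.88, 11.04) = (-3.6864, 1.3824, 2.5392)
Step 3: at (-3.6864, 1.3824, 2.5392), ∇φ = (-7.3728, 2.7648, 10.1568) → (-3.6864, 1.3824, 2.5392) − 0.02·(-7.3728, 2.7648, 10.1568) = (-3.538944, 1.327104, 2.336064)
φ(-3.538944, 1.327104, 2.336064) = 25.199719686144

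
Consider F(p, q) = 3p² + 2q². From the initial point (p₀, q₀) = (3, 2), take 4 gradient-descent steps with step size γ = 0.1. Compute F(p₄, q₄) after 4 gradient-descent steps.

∇F = (6p, 4q)
Step 1: at (3, 2), ∇F = (18, 8) → (3, 2) − 0.1·(18, 8) = (1.2, 1.2)
Step 2: at (1.2, 1.2), ∇F = (7.2, 4.8) → (1.2, 1.2) − 0.1·(7.2, 4.8) = (0.48, 0.72)
Step 3: at (0.48, 0.72), ∇F = (2.88, 2.88) → (0.48, 0.72) − 0.1·(2.88, 2.88) = (0.192, 0.432)
Step 4: at (0.192, 0.432), ∇F = (1.152, 1.728) → (0.192, 0.432) − 0.1·(1.152, 1.728) = (0.0768, 0.2592)
F(0.0768, 0.2592) = 0.152064

0.152064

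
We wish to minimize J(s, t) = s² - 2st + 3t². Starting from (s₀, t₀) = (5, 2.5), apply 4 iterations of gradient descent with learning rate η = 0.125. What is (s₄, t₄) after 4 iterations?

∇J = (2s - 2t, -2s + 6t)
(s₁, t₁) = (5, 2.5) − 0.125·(5, 5) = (4.375, 1.875)
(s₂, t₂) = (4.375, 1.875) − 0.125·(5, 2.5) = (3.75, 1.5625)
(s₃, t₃) = (3.75, 1.5625) − 0.125·(4.375, 1.875) = (3.203125, 1.328125)
(s₄, t₄) = (3.203125, 1.328125) − 0.125·(3.75, 1.5625) = (2.734375, 1.1328125)

(2.734375, 1.1328125)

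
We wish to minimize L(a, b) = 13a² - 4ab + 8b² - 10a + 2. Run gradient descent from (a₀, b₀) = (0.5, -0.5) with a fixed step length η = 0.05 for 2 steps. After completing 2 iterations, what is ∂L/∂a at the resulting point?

0.85

∇L = (26a - 4b - 10, -4a + 16b)
Step 1: at (0.5, -0.5), ∇L = (5, -10) → (0.5, -0.5) − 0.05·(5, -10) = (0.25, 0)
Step 2: at (0.25, 0), ∇L = (-3.5, -1) → (0.25, 0) − 0.05·(-3.5, -1) = (0.425, 0.05)
∂L/∂a at (0.425, 0.05) = 0.85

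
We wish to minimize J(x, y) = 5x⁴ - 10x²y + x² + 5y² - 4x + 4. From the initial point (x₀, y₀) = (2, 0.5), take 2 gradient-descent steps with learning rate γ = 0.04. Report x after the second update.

∇J = (20x³ - 20xy + 2x - 4, -10x² + 10y)
(x₁, y₁) = (2, 0.5) − 0.04·(140, -35) = (-3.6, 1.9)
(x₂, y₂) = (-3.6, 1.9) − 0.04·(-807.52, -110.6) = (28.7008, 6.324)
x = 28.7008

28.7008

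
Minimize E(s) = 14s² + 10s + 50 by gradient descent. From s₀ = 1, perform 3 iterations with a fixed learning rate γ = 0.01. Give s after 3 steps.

0.149408

E′(s) = 28s + 10
Step 1: E′(1) = 38; s₁ = 1 − 0.01·38 = 0.62
Step 2: E′(0.62) = 27.36; s₂ = 0.62 − 0.01·27.36 = 0.3464
Step 3: E′(0.3464) = 19.6992; s₃ = 0.3464 − 0.01·19.6992 = 0.149408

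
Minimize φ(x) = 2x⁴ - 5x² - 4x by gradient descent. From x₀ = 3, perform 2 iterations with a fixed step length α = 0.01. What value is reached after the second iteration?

φ′(x) = 8x³ - 10x - 4
Step 1: φ′(3) = 182; x₁ = 3 − 0.01·182 = 1.18
Step 2: φ′(1.18) = -2.655744; x₂ = 1.18 − 0.01·(-2.655744) = 1.20655744

1.20655744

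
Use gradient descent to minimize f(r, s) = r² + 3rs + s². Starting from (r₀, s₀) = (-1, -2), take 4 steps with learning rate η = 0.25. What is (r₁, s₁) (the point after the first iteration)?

∇f = (2r + 3s, 3r + 2s)
Step 1: at (-1, -2), ∇f = (-8, -7) → (-1, -2) − 0.25·(-8, -7) = (1, -0.25)

(1, -0.25)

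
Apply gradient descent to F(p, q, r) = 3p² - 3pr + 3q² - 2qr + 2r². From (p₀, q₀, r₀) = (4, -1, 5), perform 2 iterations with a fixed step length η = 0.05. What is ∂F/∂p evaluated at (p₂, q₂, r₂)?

∇F = (6p - 3r, 6q - 2r, -3p - 2q + 4r)
(p₁, q₁, r₁) = (4, -1, 5) − 0.05·(9, -16, 10) = (3.55, -0.2, 4.5)
(p₂, q₂, r₂) = (3.55, -0.2, 4.5) − 0.05·(7.8, -10.2, 7.75) = (3.16, 0.31, 4.1125)
∂F/∂p at (3.16, 0.31, 4.1125) = 6.6225

6.6225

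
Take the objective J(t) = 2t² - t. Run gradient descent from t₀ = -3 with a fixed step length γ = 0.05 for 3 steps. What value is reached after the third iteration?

J′(t) = 4t - 1
Step 1: J′(-3) = -13; t₁ = -3 − 0.05·(-13) = -2.35
Step 2: J′(-2.35) = -10.4; t₂ = -2.35 − 0.05·(-10.4) = -1.83
Step 3: J′(-1.83) = -8.32; t₃ = -1.83 − 0.05·(-8.32) = -1.414

-1.414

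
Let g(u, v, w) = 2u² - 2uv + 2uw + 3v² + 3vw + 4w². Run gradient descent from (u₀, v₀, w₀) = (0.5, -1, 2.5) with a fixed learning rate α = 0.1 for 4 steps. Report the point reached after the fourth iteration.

(-0.5619, -0.477, 0.37695)

∇g = (4u - 2v + 2w, -2u + 6v + 3w, 2u + 3v + 8w)
(u₁, v₁, w₁) = (0.5, -1, 2.5) − 0.1·(9, 0.5, 18) = (-0.4, -1.05, 0.7)
(u₂, v₂, w₂) = (-0.4, -1.05, 0.7) − 0.1·(1.9, -3.4, 1.65) = (-0.59, -0.71, 0.535)
(u₃, v₃, w₃) = (-0.59, -0.71, 0.535) − 0.1·(0.13, -1.475, 0.97) = (-0.603, -0.5625, 0.438)
(u₄, v₄, w₄) = (-0.603, -0.5625, 0.438) − 0.1·(-0.411, -0.855, 0.6105) = (-0.5619, -0.477, 0.37695)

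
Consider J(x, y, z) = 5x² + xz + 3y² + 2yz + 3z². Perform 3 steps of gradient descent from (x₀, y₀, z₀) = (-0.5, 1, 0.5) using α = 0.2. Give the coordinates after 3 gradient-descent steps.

(0.288, -0.112, -0.064)

∇J = (10x + z, 6y + 2z, x + 2y + 6z)
Step 1: at (-0.5, 1, 0.5), ∇J = (-4.5, 7, 4.5) → (-0.5, 1, 0.5) − 0.2·(-4.5, 7, 4.5) = (0.4, -0.4, -0.4)
Step 2: at (0.4, -0.4, -0.4), ∇J = (3.6, -3.2, -2.8) → (0.4, -0.4, -0.4) − 0.2·(3.6, -3.2, -2.8) = (-0.32, 0.24, 0.16)
Step 3: at (-0.32, 0.24, 0.16), ∇J = (-3.04, 1.76, 1.12) → (-0.32, 0.24, 0.16) − 0.2·(-3.04, 1.76, 1.12) = (0.288, -0.112, -0.064)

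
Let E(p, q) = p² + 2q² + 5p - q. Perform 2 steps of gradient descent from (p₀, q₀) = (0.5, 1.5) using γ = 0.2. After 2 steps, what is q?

0.3

∇E = (2p + 5, 4q - 1)
Step 1: at (0.5, 1.5), ∇E = (6, 5) → (0.5, 1.5) − 0.2·(6, 5) = (-0.7, 0.5)
Step 2: at (-0.7, 0.5), ∇E = (3.6, 1) → (-0.7, 0.5) − 0.2·(3.6, 1) = (-1.42, 0.3)
q = 0.3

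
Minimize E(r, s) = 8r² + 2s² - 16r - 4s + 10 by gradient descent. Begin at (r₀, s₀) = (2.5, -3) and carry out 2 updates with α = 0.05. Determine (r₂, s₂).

(1.06, -1.56)

∇E = (16r - 16, 4s - 4)
(r₁, s₁) = (2.5, -3) − 0.05·(24, -16) = (1.3, -2.2)
(r₂, s₂) = (1.3, -2.2) − 0.05·(4.8, -12.8) = (1.06, -1.56)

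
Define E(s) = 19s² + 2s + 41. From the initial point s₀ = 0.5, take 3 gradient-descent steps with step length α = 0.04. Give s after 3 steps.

E′(s) = 38s + 2
s₁ = 0.5 − 0.04·21 = -0.34
s₂ = -0.34 − 0.04·(-10.92) = 0.0968
s₃ = 0.0968 − 0.04·5.6784 = -0.130336

-0.130336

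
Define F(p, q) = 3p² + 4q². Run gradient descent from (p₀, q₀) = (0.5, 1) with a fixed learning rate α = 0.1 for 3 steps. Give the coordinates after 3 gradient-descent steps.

∇F = (6p, 8q)
Step 1: at (0.5, 1), ∇F = (3, 8) → (0.5, 1) − 0.1·(3, 8) = (0.2, 0.2)
Step 2: at (0.2, 0.2), ∇F = (1.2, 1.6) → (0.2, 0.2) − 0.1·(1.2, 1.6) = (0.08, 0.04)
Step 3: at (0.08, 0.04), ∇F = (0.48, 0.32) → (0.08, 0.04) − 0.1·(0.48, 0.32) = (0.032, 0.008)

(0.032, 0.008)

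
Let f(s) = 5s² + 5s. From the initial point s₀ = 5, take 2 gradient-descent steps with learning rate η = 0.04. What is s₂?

1.48

f′(s) = 10s + 5
s₁ = 5 − 0.04·55 = 2.8
s₂ = 2.8 − 0.04·33 = 1.48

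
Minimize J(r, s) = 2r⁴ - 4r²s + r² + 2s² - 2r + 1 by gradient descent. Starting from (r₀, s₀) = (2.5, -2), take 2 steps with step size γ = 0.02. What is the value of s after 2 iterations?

-1.173632

∇J = (8r³ - 8rs + 2r - 2, -4r² + 4s)
(r₁, s₁) = (2.5, -2) − 0.02·(168, -33) = (-0.86, -1.34)
(r₂, s₂) = (-0.86, -1.34) − 0.02·(-18.027648, -8.3184) = (-0.49944704, -1.173632)
s = -1.173632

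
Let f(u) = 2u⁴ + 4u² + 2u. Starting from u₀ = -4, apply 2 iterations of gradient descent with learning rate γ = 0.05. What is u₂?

f′(u) = 8u³ + 8u + 2
u₁ = -4 − 0.05·(-542) = 23.1
u₂ = 23.1 − 0.05·98797.928 = -4916.7964

-4916.7964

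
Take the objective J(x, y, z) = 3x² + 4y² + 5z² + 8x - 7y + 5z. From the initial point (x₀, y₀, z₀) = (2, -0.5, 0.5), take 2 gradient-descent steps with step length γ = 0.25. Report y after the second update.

∇J = (6x + 8, 8y - 7, 10z + 5)
(x₁, y₁, z₁) = (2, -0.5, 0.5) − 0.25·(20, -11, 10) = (-3, 2.25, -2)
(x₂, y₂, z₂) = (-3, 2.25, -2) − 0.25·(-10, 11, -15) = (-0.5, -0.5, 1.75)
y = -0.5

-0.5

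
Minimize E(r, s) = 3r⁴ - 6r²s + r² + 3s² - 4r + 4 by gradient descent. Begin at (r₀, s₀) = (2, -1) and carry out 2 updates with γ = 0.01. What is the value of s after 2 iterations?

∇E = (12r³ - 12rs + 2r - 4, -6r² + 6s)
(r₁, s₁) = (2, -1) − 0.01·(120, -30) = (0.8, -0.7)
(r₂, s₂) = (0.8, -0.7) − 0.01·(10.464, -8.04) = (0.69536, -0.6196)
s = -0.6196

-0.6196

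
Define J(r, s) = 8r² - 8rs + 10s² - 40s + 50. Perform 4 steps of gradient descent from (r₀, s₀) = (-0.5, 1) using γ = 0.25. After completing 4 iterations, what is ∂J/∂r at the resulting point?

1552

∇J = (16r - 8s, -8r + 20s - 40)
Step 1: at (-0.5, 1), ∇J = (-16, -16) → (-0.5, 1) − 0.25·(-16, -16) = (3.5, 5)
Step 2: at (3.5, 5), ∇J = (16, 32) → (3.5, 5) − 0.25·(16, 32) = (-0.5, -3)
Step 3: at (-0.5, -3), ∇J = (16, -96) → (-0.5, -3) − 0.25·(16, -96) = (-4.5, 21)
Step 4: at (-4.5, 21), ∇J = (-240, 416) → (-4.5, 21) − 0.25·(-240, 416) = (55.5, -83)
∂J/∂r at (55.5, -83) = 1552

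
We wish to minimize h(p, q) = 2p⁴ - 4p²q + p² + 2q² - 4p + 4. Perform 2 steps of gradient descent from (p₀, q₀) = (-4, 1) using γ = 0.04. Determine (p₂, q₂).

∇h = (8p³ - 8pq + 2p - 4, -4p² + 4q)
(p₁, q₁) = (-4, 1) − 0.04·(-492, -60) = (15.68, 3.4)
(p₂, q₂) = (15.68, 3.4) − 0.04·(30441.843456, -969.8496) = (-1201.99373824, 42.193984)

(-1201.99373824, 42.193984)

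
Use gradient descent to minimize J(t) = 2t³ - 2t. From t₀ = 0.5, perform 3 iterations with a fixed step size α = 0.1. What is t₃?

0.57458465

J′(t) = 6t² - 2
Step 1: J′(0.5) = -0.5; t₁ = 0.5 − 0.1·(-0.5) = 0.55
Step 2: J′(0.55) = -0.185; t₂ = 0.55 − 0.1·(-0.185) = 0.5685
Step 3: J′(0.5685) = -0.0608465; t₃ = 0.5685 − 0.1·(-0.0608465) = 0.57458465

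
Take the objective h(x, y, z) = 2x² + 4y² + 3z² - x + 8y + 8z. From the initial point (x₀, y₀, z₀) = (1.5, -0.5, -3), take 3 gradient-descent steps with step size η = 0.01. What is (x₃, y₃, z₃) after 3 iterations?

∇h = (4x - 1, 8y + 8, 6z + 8)
(x₁, y₁, z₁) = (1.5, -0.5, -3) − 0.01·(5, 4, -10) = (1.45, -0.54, -2.9)
(x₂, y₂, z₂) = (1.45, -0.54, -2.9) − 0.01·(4.8, 3.68, -9.4) = (1.402, -0.5768, -2.806)
(x₃, y₃, z₃) = (1.402, -0.5768, -2.806) − 0.01·(4.608, 3.3856, -8.836) = (1.35592, -0.610656, -2.71764)

(1.35592, -0.610656, -2.71764)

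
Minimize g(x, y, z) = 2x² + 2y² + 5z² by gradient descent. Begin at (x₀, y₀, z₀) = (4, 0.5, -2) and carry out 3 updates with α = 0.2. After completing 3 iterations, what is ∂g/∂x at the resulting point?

0.128

∇g = (4x, 4y, 10z)
(x₁, y₁, z₁) = (4, 0.5, -2) − 0.2·(16, 2, -20) = (0.8, 0.1, 2)
(x₂, y₂, z₂) = (0.8, 0.1, 2) − 0.2·(3.2, 0.4, 20) = (0.16, 0.02, -2)
(x₃, y₃, z₃) = (0.16, 0.02, -2) − 0.2·(0.64, 0.08, -20) = (0.032, 0.004, 2)
∂g/∂x at (0.032, 0.004, 2) = 0.128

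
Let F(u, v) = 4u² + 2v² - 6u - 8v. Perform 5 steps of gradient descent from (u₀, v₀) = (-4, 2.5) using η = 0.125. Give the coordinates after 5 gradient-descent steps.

∇F = (8u - 6, 4v - 8)
(u₁, v₁) = (-4, 2.5) − 0.125·(-38, 2) = (0.75, 2.25)
(u₂, v₂) = (0.75, 2.25) − 0.125·(0, 1) = (0.75, 2.125)
(u₃, v₃) = (0.75, 2.125) − 0.125·(0, 0.5) = (0.75, 2.0625)
(u₄, v₄) = (0.75, 2.0625) − 0.125·(0, 0.25) = (0.75, 2.03125)
(u₅, v₅) = (0.75, 2.03125) − 0.125·(0, 0.125) = (0.75, 2.015625)

(0.75, 2.015625)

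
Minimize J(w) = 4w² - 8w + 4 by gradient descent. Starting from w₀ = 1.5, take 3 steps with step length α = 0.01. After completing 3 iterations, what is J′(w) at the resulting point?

J′(w) = 8w - 8
w₁ = 1.5 − 0.01·4 = 1.46
w₂ = 1.46 − 0.01·3.68 = 1.4232
w₃ = 1.4232 − 0.01·3.3856 = 1.389344
J′(w) at (1.389344) = 3.114752

3.114752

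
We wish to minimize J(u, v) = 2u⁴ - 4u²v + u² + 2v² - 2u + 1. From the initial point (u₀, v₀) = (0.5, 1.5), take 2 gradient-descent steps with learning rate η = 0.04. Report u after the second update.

0.93896832

∇J = (8u³ - 8uv + 2u - 2, -4u² + 4v)
Step 1: at (0.5, 1.5), ∇J = (-6, 5) → (0.5, 1.5) − 0.04·(-6, 5) = (0.74, 1.3)
Step 2: at (0.74, 1.3), ∇J = (-4.974208, 3.0096) → (0.74, 1.3) − 0.04·(-4.974208, 3.0096) = (0.93896832, 1.179616)
u = 0.93896832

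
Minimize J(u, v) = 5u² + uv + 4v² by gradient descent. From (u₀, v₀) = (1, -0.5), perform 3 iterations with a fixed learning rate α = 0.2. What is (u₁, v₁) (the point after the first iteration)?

∇J = (10u + v, u + 8v)
Step 1: at (1, -0.5), ∇J = (9.5, -3) → (1, -0.5) − 0.2·(9.5, -3) = (-0.9, 0.1)

(-0.9, 0.1)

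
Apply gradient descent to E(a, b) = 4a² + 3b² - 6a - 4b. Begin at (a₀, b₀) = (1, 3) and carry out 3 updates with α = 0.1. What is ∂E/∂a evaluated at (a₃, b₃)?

0.016

∇E = (8a - 6, 6b - 4)
Step 1: at (1, 3), ∇E = (2, 14) → (1, 3) − 0.1·(2, 14) = (0.8, 1.6)
Step 2: at (0.8, 1.6), ∇E = (0.4, 5.6) → (0.8, 1.6) − 0.1·(0.4, 5.6) = (0.76, 1.04)
Step 3: at (0.76, 1.04), ∇E = (0.08, 2.24) → (0.76, 1.04) − 0.1·(0.08, 2.24) = (0.752, 0.816)
∂E/∂a at (0.752, 0.816) = 0.016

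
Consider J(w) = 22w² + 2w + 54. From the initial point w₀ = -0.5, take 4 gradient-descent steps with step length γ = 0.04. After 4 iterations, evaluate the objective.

54.46047035793408

J′(w) = 44w + 2
Step 1: J′(-0.5) = -20; w₁ = -0.5 − 0.04·(-20) = 0.3
Step 2: J′(0.3) = 15.2; w₂ = 0.3 − 0.04·15.2 = -0.308
Step 3: J′(-0.308) = -11.552; w₃ = -0.308 − 0.04·(-11.552) = 0.15408
Step 4: J′(0.15408) = 8.77952; w₄ = 0.15408 − 0.04·8.77952 = -0.1971008
J(-0.1971008) = 54.46047035793408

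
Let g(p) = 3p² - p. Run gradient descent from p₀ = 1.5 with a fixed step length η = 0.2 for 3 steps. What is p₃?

0.156

g′(p) = 6p - 1
Step 1: g′(1.5) = 8; p₁ = 1.5 − 0.2·8 = -0.1
Step 2: g′(-0.1) = -1.6; p₂ = -0.1 − 0.2·(-1.6) = 0.22
Step 3: g′(0.22) = 0.32; p₃ = 0.22 − 0.2·0.32 = 0.156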